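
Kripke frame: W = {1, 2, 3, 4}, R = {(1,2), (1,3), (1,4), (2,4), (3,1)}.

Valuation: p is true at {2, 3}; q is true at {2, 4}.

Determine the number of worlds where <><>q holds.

2

1: successors {2, 3, 4}; <>q there: 2:T, 3:F, 4:F. ✓
2: successors {4}; <>q there: 4:F. ✗
3: successors {1}; <>q there: 1:T. ✓
4: no successors, so <><>q fails. ✗
Satisfying worlds: {1, 3}.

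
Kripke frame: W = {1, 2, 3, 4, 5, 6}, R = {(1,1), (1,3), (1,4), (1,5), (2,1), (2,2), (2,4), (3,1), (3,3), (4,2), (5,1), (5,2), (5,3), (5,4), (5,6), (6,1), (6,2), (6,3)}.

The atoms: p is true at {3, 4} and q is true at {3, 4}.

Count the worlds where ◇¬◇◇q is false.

6

1: successors {1, 3, 4, 5}; ¬◇◇q there: 1:F, 3:F, 4:F, 5:F. ✗
2: successors {1, 2, 4}; ¬◇◇q there: 1:F, 2:F, 4:F. ✗
3: successors {1, 3}; ¬◇◇q there: 1:F, 3:F. ✗
4: successors {2}; ¬◇◇q there: 2:F. ✗
5: successors {1, 2, 3, 4, 6}; ¬◇◇q there: 1:F, 2:F, 3:F, 4:F, 6:F. ✗
6: successors {1, 2, 3}; ¬◇◇q there: 1:F, 2:F, 3:F. ✗
Satisfying worlds: ∅.
So ◇¬◇◇q fails at the other 6 worlds.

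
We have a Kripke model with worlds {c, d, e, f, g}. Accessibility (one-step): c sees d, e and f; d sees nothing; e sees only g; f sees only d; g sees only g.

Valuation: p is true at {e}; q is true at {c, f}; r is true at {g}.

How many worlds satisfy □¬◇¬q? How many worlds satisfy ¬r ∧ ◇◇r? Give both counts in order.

2 and 2

For □¬◇¬q:
c: successors {d, e, f}; ¬◇¬q there: d:T, e:F, f:F. ✗
d: no successors, so □¬◇¬q holds vacuously. ✓
e: successors {g}; ¬◇¬q there: g:F. ✗
f: successors {d}; ¬◇¬q there: d:T. ✓
g: successors {g}; ¬◇¬q there: g:F. ✗
— 2 worlds.
For ¬r ∧ ◇◇r:
c: ¬r is T, ◇◇r is T. ✓
d: ¬r is T, ◇◇r is F. ✗
e: ¬r is T, ◇◇r is T. ✓
f: ¬r is T, ◇◇r is F. ✗
g: ¬r is F, ◇◇r is T. ✗
— 2 worlds.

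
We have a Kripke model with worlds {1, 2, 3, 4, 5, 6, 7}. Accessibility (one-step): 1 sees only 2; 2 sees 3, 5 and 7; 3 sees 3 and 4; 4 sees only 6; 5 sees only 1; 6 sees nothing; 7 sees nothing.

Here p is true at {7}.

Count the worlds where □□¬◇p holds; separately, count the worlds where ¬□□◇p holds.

For □□¬◇p:
1: successors {2}; □¬◇p there: 2:T. ✓
2: successors {3, 5, 7}; □¬◇p there: 3:T, 5:T, 7:T. ✓
3: successors {3, 4}; □¬◇p there: 3:T, 4:T. ✓
4: successors {6}; □¬◇p there: 6:T. ✓
5: successors {1}; □¬◇p there: 1:F. ✗
6: no successors, so □□¬◇p holds vacuously. ✓
7: no successors, so □□¬◇p holds vacuously. ✓
— 6 worlds.
For ¬□□◇p:
1: □□◇p is F. ✓
2: □□◇p is F. ✓
3: □□◇p is F. ✓
4: □□◇p is T. ✗
5: □□◇p is T. ✗
6: □□◇p is T. ✗
7: □□◇p is T. ✗
— 3 worlds.

6 and 3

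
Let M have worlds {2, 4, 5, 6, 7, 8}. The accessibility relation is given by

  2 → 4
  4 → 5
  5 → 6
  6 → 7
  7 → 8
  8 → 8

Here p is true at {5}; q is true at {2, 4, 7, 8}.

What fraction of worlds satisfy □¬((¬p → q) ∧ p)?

2: successors {4}; ¬((¬p → q) ∧ p) there: 4:T. ✓
4: successors {5}; ¬((¬p → q) ∧ p) there: 5:F. ✗
5: successors {6}; ¬((¬p → q) ∧ p) there: 6:T. ✓
6: successors {7}; ¬((¬p → q) ∧ p) there: 7:T. ✓
7: successors {8}; ¬((¬p → q) ∧ p) there: 8:T. ✓
8: successors {8}; ¬((¬p → q) ∧ p) there: 8:T. ✓
That's 5 of 6 worlds, so 5/6.

5/6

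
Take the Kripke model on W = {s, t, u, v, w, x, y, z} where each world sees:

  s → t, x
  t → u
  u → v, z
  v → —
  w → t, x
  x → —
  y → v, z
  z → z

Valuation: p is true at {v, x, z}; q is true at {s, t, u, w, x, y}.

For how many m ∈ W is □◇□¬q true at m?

4

s: successors {t, x}; ◇□¬q there: t:T, x:F. ✗
t: successors {u}; ◇□¬q there: u:T. ✓
u: successors {v, z}; ◇□¬q there: v:F, z:T. ✗
v: no successors, so □◇□¬q holds vacuously. ✓
w: successors {t, x}; ◇□¬q there: t:T, x:F. ✗
x: no successors, so □◇□¬q holds vacuously. ✓
y: successors {v, z}; ◇□¬q there: v:F, z:T. ✗
z: successors {z}; ◇□¬q there: z:T. ✓
Satisfying worlds: {t, v, x, z}.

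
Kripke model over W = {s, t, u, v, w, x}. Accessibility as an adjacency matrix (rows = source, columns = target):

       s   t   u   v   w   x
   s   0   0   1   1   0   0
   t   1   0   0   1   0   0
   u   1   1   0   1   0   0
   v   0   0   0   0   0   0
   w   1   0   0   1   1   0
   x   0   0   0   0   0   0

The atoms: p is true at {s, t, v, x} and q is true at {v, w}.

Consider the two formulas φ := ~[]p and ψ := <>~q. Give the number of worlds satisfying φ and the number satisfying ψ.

For ~[]p:
s: []p is F. ✓
t: []p is T. ✗
u: []p is T. ✗
v: []p is T. ✗
w: []p is F. ✓
x: []p is T. ✗
— 2 worlds.
For <>~q:
s: successors {u, v}; ~q there: u:T, v:F. ✓
t: successors {s, v}; ~q there: s:T, v:F. ✓
u: successors {s, t, v}; ~q there: s:T, t:T, v:F. ✓
v: no successors, so <>~q fails. ✗
w: successors {s, v, w}; ~q there: s:T, v:F, w:F. ✓
x: no successors, so <>~q fails. ✗
— 4 worlds.

2 and 4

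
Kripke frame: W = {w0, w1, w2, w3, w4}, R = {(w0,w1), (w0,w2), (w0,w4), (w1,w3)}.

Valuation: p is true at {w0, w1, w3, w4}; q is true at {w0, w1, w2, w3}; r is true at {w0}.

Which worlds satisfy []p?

w0: successors {w1, w2, w4}; p there: w1:T, w2:F, w4:T. ✗
w1: successors {w3}; p there: w3:T. ✓
w2: no successors, so []p holds vacuously. ✓
w3: no successors, so []p holds vacuously. ✓
w4: no successors, so []p holds vacuously. ✓

{w1, w2, w3, w4}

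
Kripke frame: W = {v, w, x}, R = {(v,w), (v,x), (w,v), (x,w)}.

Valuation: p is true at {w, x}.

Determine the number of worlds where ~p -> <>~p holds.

v: ~p is T, <>~p is F. ✗
w: ~p is F, <>~p is T. ✓
x: ~p is F, <>~p is F. ✓
Satisfying worlds: {w, x}.

2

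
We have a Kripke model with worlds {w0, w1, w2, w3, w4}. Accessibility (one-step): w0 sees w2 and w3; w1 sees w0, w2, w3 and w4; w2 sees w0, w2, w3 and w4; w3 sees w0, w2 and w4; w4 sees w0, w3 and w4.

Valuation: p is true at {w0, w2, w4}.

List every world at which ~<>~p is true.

{w3}

w0: <>~p is T. ✗
w1: <>~p is T. ✗
w2: <>~p is T. ✗
w3: <>~p is F. ✓
w4: <>~p is T. ✗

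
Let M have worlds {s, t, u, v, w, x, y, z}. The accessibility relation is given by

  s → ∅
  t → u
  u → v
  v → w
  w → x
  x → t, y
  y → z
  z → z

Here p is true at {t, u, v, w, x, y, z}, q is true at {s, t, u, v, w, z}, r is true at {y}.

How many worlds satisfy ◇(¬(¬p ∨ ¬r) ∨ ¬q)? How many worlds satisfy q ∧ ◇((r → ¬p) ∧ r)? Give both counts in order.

For ◇(¬(¬p ∨ ¬r) ∨ ¬q):
s: no successors, so ◇(¬(¬p ∨ ¬r) ∨ ¬q) fails. ✗
t: successors {u}; ¬(¬p ∨ ¬r) ∨ ¬q there: u:F. ✗
u: successors {v}; ¬(¬p ∨ ¬r) ∨ ¬q there: v:F. ✗
v: successors {w}; ¬(¬p ∨ ¬r) ∨ ¬q there: w:F. ✗
w: successors {x}; ¬(¬p ∨ ¬r) ∨ ¬q there: x:T. ✓
x: successors {t, y}; ¬(¬p ∨ ¬r) ∨ ¬q there: t:F, y:T. ✓
y: successors {z}; ¬(¬p ∨ ¬r) ∨ ¬q there: z:F. ✗
z: successors {z}; ¬(¬p ∨ ¬r) ∨ ¬q there: z:F. ✗
— 2 worlds.
For q ∧ ◇((r → ¬p) ∧ r):
s: q is T, ◇((r → ¬p) ∧ r) is F. ✗
t: q is T, ◇((r → ¬p) ∧ r) is F. ✗
u: q is T, ◇((r → ¬p) ∧ r) is F. ✗
v: q is T, ◇((r → ¬p) ∧ r) is F. ✗
w: q is T, ◇((r → ¬p) ∧ r) is F. ✗
x: q is F, ◇((r → ¬p) ∧ r) is F. ✗
y: q is F, ◇((r → ¬p) ∧ r) is F. ✗
z: q is T, ◇((r → ¬p) ∧ r) is F. ✗
— 0 worlds.

2 and 0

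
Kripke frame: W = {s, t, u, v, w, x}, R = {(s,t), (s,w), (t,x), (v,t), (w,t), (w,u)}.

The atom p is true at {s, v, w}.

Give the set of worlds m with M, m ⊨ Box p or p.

s: Box p is F, p is T. ✓
t: Box p is F, p is F. ✗
u: Box p is T, p is F. ✓
v: Box p is F, p is T. ✓
w: Box p is F, p is T. ✓
x: Box p is T, p is F. ✓

{s, u, v, w, x}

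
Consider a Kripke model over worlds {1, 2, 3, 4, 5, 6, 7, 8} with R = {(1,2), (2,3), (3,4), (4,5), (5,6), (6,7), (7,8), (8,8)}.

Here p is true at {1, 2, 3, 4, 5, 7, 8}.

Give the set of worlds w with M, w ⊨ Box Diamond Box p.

{1, 2, 4, 5, 6, 7, 8}

1: successors {2}; Diamond Box p there: 2:T. ✓
2: successors {3}; Diamond Box p there: 3:T. ✓
3: successors {4}; Diamond Box p there: 4:F. ✗
4: successors {5}; Diamond Box p there: 5:T. ✓
5: successors {6}; Diamond Box p there: 6:T. ✓
6: successors {7}; Diamond Box p there: 7:T. ✓
7: successors {8}; Diamond Box p there: 8:T. ✓
8: successors {8}; Diamond Box p there: 8:T. ✓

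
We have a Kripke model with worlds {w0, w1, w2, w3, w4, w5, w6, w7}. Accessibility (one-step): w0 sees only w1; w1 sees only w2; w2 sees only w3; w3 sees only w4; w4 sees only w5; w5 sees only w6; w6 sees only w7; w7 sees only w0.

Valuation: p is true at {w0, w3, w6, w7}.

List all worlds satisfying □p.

{w2, w5, w6, w7}

w0: successors {w1}; p there: w1:F. ✗
w1: successors {w2}; p there: w2:F. ✗
w2: successors {w3}; p there: w3:T. ✓
w3: successors {w4}; p there: w4:F. ✗
w4: successors {w5}; p there: w5:F. ✗
w5: successors {w6}; p there: w6:T. ✓
w6: successors {w7}; p there: w7:T. ✓
w7: successors {w0}; p there: w0:T. ✓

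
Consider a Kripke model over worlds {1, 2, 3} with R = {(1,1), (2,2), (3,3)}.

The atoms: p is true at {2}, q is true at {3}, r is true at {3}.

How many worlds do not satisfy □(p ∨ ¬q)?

1

1: successors {1}; p ∨ ¬q there: 1:T. ✓
2: successors {2}; p ∨ ¬q there: 2:T. ✓
3: successors {3}; p ∨ ¬q there: 3:F. ✗
Satisfying worlds: {1, 2}.
So □(p ∨ ¬q) fails at the other 1 world.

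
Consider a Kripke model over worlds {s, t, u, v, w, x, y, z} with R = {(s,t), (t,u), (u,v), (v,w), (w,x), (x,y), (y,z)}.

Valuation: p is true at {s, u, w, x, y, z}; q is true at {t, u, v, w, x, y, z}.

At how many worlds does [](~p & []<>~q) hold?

s: successors {t}; ~p & []<>~q there: t:F. ✗
t: successors {u}; ~p & []<>~q there: u:F. ✗
u: successors {v}; ~p & []<>~q there: v:F. ✗
v: successors {w}; ~p & []<>~q there: w:F. ✗
w: successors {x}; ~p & []<>~q there: x:F. ✗
x: successors {y}; ~p & []<>~q there: y:F. ✗
y: successors {z}; ~p & []<>~q there: z:F. ✗
z: no successors, so [](~p & []<>~q) holds vacuously. ✓
Satisfying worlds: {z}.

1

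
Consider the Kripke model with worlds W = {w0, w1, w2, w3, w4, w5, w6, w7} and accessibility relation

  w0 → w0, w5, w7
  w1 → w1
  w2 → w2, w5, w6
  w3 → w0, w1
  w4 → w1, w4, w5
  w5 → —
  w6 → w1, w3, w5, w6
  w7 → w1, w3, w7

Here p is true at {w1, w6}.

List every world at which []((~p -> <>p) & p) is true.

{w1, w5}

w0: successors {w0, w5, w7}; (~p -> <>p) & p there: w0:F, w5:F, w7:F. ✗
w1: successors {w1}; (~p -> <>p) & p there: w1:T. ✓
w2: successors {w2, w5, w6}; (~p -> <>p) & p there: w2:F, w5:F, w6:T. ✗
w3: successors {w0, w1}; (~p -> <>p) & p there: w0:F, w1:T. ✗
w4: successors {w1, w4, w5}; (~p -> <>p) & p there: w1:T, w4:F, w5:F. ✗
w5: no successors, so []((~p -> <>p) & p) holds vacuously. ✓
w6: successors {w1, w3, w5, w6}; (~p -> <>p) & p there: w1:T, w3:F, w5:F, w6:T. ✗
w7: successors {w1, w3, w7}; (~p -> <>p) & p there: w1:T, w3:F, w7:F. ✗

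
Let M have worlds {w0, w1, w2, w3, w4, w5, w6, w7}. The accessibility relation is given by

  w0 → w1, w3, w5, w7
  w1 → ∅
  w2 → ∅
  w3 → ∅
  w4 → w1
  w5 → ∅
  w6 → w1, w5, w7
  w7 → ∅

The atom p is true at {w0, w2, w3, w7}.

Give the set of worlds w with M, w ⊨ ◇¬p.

w0: successors {w1, w3, w5, w7}; ¬p there: w1:T, w3:F, w5:T, w7:F. ✓
w1: no successors, so ◇¬p fails. ✗
w2: no successors, so ◇¬p fails. ✗
w3: no successors, so ◇¬p fails. ✗
w4: successors {w1}; ¬p there: w1:T. ✓
w5: no successors, so ◇¬p fails. ✗
w6: successors {w1, w5, w7}; ¬p there: w1:T, w5:T, w7:F. ✓
w7: no successors, so ◇¬p fails. ✗

{w0, w4, w6}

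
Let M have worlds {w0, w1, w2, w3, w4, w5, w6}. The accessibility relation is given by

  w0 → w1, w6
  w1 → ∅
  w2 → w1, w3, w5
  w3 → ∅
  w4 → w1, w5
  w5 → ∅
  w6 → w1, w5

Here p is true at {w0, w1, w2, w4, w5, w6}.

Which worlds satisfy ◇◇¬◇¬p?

{w0}

w0: successors {w1, w6}; ◇¬◇¬p there: w1:F, w6:T. ✓
w1: no successors, so ◇◇¬◇¬p fails. ✗
w2: successors {w1, w3, w5}; ◇¬◇¬p there: w1:F, w3:F, w5:F. ✗
w3: no successors, so ◇◇¬◇¬p fails. ✗
w4: successors {w1, w5}; ◇¬◇¬p there: w1:F, w5:F. ✗
w5: no successors, so ◇◇¬◇¬p fails. ✗
w6: successors {w1, w5}; ◇¬◇¬p there: w1:F, w5:F. ✗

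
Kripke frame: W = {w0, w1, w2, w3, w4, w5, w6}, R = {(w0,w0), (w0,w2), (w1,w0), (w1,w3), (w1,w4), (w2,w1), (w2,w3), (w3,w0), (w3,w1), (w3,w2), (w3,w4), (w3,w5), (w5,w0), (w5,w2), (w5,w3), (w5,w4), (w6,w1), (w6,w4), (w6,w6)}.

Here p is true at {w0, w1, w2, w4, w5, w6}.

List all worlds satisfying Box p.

w0: successors {w0, w2}; p there: w0:T, w2:T. ✓
w1: successors {w0, w3, w4}; p there: w0:T, w3:F, w4:T. ✗
w2: successors {w1, w3}; p there: w1:T, w3:F. ✗
w3: successors {w0, w1, w2, w4, w5}; p there: w0:T, w1:T, w2:T, w4:T, w5:T. ✓
w4: no successors, so Box p holds vacuously. ✓
w5: successors {w0, w2, w3, w4}; p there: w0:T, w2:T, w3:F, w4:T. ✗
w6: successors {w1, w4, w6}; p there: w1:T, w4:T, w6:T. ✓

{w0, w3, w4, w6}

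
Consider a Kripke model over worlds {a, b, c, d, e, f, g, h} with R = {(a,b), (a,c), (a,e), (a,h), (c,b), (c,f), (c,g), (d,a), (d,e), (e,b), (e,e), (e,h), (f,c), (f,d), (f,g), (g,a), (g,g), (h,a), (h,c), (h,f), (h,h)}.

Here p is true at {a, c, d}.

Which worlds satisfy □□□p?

{b}

a: successors {b, c, e, h}; □□p there: b:T, c:F, e:F, h:F. ✗
b: no successors, so □□□p holds vacuously. ✓
c: successors {b, f, g}; □□p there: b:T, f:F, g:F. ✗
d: successors {a, e}; □□p there: a:F, e:F. ✗
e: successors {b, e, h}; □□p there: b:T, e:F, h:F. ✗
f: successors {c, d, g}; □□p there: c:F, d:F, g:F. ✗
g: successors {a, g}; □□p there: a:F, g:F. ✗
h: successors {a, c, f, h}; □□p there: a:F, c:F, f:F, h:F. ✗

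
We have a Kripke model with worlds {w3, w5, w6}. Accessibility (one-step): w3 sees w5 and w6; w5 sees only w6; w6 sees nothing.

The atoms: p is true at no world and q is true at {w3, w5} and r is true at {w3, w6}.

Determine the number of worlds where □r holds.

2

w3: successors {w5, w6}; r there: w5:F, w6:T. ✗
w5: successors {w6}; r there: w6:T. ✓
w6: no successors, so □r holds vacuously. ✓
Satisfying worlds: {w5, w6}.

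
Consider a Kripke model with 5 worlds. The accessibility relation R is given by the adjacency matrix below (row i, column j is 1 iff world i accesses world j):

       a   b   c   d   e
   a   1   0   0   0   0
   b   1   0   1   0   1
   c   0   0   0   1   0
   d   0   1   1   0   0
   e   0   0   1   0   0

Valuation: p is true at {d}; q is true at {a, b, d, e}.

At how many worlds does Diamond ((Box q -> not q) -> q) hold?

a: successors {a}; (Box q -> not q) -> q there: a:T. ✓
b: successors {a, c, e}; (Box q -> not q) -> q there: a:T, c:F, e:T. ✓
c: successors {d}; (Box q -> not q) -> q there: d:T. ✓
d: successors {b, c}; (Box q -> not q) -> q there: b:T, c:F. ✓
e: successors {c}; (Box q -> not q) -> q there: c:F. ✗
Satisfying worlds: {a, b, c, d}.

4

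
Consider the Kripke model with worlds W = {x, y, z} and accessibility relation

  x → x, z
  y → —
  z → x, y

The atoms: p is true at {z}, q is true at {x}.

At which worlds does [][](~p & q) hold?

{y}

x: successors {x, z}; [](~p & q) there: x:F, z:F. ✗
y: no successors, so [][](~p & q) holds vacuously. ✓
z: successors {x, y}; [](~p & q) there: x:F, y:T. ✗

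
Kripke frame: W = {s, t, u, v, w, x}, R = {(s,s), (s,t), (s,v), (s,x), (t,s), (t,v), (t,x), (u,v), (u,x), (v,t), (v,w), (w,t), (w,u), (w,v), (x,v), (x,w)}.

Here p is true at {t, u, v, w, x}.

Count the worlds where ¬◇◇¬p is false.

4

s: ◇◇¬p is T. ✗
t: ◇◇¬p is T. ✗
u: ◇◇¬p is F. ✓
v: ◇◇¬p is T. ✗
w: ◇◇¬p is T. ✗
x: ◇◇¬p is F. ✓
Satisfying worlds: {u, x}.
So ¬◇◇¬p fails at the other 4 worlds.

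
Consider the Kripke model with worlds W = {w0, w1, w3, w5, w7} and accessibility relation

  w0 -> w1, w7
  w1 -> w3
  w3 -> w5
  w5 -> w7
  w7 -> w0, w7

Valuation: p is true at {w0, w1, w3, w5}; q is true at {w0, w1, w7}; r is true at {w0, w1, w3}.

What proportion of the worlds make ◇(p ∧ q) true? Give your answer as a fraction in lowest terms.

2/5

w0: successors {w1, w7}; p ∧ q there: w1:T, w7:F. ✓
w1: successors {w3}; p ∧ q there: w3:F. ✗
w3: successors {w5}; p ∧ q there: w5:F. ✗
w5: successors {w7}; p ∧ q there: w7:F. ✗
w7: successors {w0, w7}; p ∧ q there: w0:T, w7:F. ✓
That's 2 of 5 worlds, so 2/5.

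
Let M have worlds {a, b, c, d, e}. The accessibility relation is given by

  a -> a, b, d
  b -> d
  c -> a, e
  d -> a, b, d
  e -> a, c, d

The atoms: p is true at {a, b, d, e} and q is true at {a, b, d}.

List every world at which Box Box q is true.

a: successors {a, b, d}; Box q there: a:T, b:T, d:T. ✓
b: successors {d}; Box q there: d:T. ✓
c: successors {a, e}; Box q there: a:T, e:F. ✗
d: successors {a, b, d}; Box q there: a:T, b:T, d:T. ✓
e: successors {a, c, d}; Box q there: a:T, c:F, d:T. ✗

{a, b, d}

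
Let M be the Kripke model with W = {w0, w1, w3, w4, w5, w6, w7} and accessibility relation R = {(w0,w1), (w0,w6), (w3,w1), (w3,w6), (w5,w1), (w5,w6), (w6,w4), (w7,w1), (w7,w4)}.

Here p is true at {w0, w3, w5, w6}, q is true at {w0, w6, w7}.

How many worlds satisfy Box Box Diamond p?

w0: successors {w1, w6}; Box Diamond p there: w1:T, w6:F. ✗
w1: no successors, so Box Box Diamond p holds vacuously. ✓
w3: successors {w1, w6}; Box Diamond p there: w1:T, w6:F. ✗
w4: no successors, so Box Box Diamond p holds vacuously. ✓
w5: successors {w1, w6}; Box Diamond p there: w1:T, w6:F. ✗
w6: successors {w4}; Box Diamond p there: w4:T. ✓
w7: successors {w1, w4}; Box Diamond p there: w1:T, w4:T. ✓
Satisfying worlds: {w1, w4, w6, w7}.

4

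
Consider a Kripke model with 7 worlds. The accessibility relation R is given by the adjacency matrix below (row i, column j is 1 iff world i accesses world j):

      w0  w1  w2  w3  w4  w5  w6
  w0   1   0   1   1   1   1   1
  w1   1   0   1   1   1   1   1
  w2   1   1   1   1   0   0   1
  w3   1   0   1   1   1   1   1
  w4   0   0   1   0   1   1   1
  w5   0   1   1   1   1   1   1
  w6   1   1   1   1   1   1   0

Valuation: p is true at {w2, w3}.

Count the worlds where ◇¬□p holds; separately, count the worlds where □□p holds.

For ◇¬□p:
w0: successors {w0, w2, w3, w4, w5, w6}; ¬□p there: w0:T, w2:T, w3:T, w4:T, w5:T, w6:T. ✓
w1: successors {w0, w2, w3, w4, w5, w6}; ¬□p there: w0:T, w2:T, w3:T, w4:T, w5:T, w6:T. ✓
w2: successors {w0, w1, w2, w3, w6}; ¬□p there: w0:T, w1:T, w2:T, w3:T, w6:T. ✓
w3: successors {w0, w2, w3, w4, w5, w6}; ¬□p there: w0:T, w2:T, w3:T, w4:T, w5:T, w6:T. ✓
w4: successors {w2, w4, w5, w6}; ¬□p there: w2:T, w4:T, w5:T, w6:T. ✓
w5: successors {w1, w2, w3, w4, w5, w6}; ¬□p there: w1:T, w2:T, w3:T, w4:T, w5:T, w6:T. ✓
w6: successors {w0, w1, w2, w3, w4, w5}; ¬□p there: w0:T, w1:T, w2:T, w3:T, w4:T, w5:T. ✓
— 7 worlds.
For □□p:
w0: successors {w0, w2, w3, w4, w5, w6}; □p there: w0:F, w2:F, w3:F, w4:F, w5:F, w6:F. ✗
w1: successors {w0, w2, w3, w4, w5, w6}; □p there: w0:F, w2:F, w3:F, w4:F, w5:F, w6:F. ✗
w2: successors {w0, w1, w2, w3, w6}; □p there: w0:F, w1:F, w2:F, w3:F, w6:F. ✗
w3: successors {w0, w2, w3, w4, w5, w6}; □p there: w0:F, w2:F, w3:F, w4:F, w5:F, w6:F. ✗
w4: successors {w2, w4, w5, w6}; □p there: w2:F, w4:F, w5:F, w6:F. ✗
w5: successors {w1, w2, w3, w4, w5, w6}; □p there: w1:F, w2:F, w3:F, w4:F, w5:F, w6:F. ✗
w6: successors {w0, w1, w2, w3, w4, w5}; □p there: w0:F, w1:F, w2:F, w3:F, w4:F, w5:F. ✗
— 0 worlds.

7 and 0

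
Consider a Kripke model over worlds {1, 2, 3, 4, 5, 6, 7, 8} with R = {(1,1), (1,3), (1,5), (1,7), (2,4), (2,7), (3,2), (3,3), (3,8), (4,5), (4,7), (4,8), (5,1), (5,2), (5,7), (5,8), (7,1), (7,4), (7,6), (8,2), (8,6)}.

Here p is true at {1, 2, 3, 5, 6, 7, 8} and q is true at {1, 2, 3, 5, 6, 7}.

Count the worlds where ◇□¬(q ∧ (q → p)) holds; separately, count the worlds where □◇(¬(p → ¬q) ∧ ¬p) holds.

For ◇□¬(q ∧ (q → p)):
1: successors {1, 3, 5, 7}; □¬(q ∧ (q → p)) there: 1:F, 3:F, 5:F, 7:F. ✗
2: successors {4, 7}; □¬(q ∧ (q → p)) there: 4:F, 7:F. ✗
3: successors {2, 3, 8}; □¬(q ∧ (q → p)) there: 2:F, 3:F, 8:F. ✗
4: successors {5, 7, 8}; □¬(q ∧ (q → p)) there: 5:F, 7:F, 8:F. ✗
5: successors {1, 2, 7, 8}; □¬(q ∧ (q → p)) there: 1:F, 2:F, 7:F, 8:F. ✗
6: no successors, so ◇□¬(q ∧ (q → p)) fails. ✗
7: successors {1, 4, 6}; □¬(q ∧ (q → p)) there: 1:F, 4:F, 6:T. ✓
8: successors {2, 6}; □¬(q ∧ (q → p)) there: 2:F, 6:T. ✓
— 2 worlds.
For □◇(¬(p → ¬q) ∧ ¬p):
1: successors {1, 3, 5, 7}; ◇(¬(p → ¬q) ∧ ¬p) there: 1:F, 3:F, 5:F, 7:F. ✗
2: successors {4, 7}; ◇(¬(p → ¬q) ∧ ¬p) there: 4:F, 7:F. ✗
3: successors {2, 3, 8}; ◇(¬(p → ¬q) ∧ ¬p) there: 2:F, 3:F, 8:F. ✗
4: successors {5, 7, 8}; ◇(¬(p → ¬q) ∧ ¬p) there: 5:F, 7:F, 8:F. ✗
5: successors {1, 2, 7, 8}; ◇(¬(p → ¬q) ∧ ¬p) there: 1:F, 2:F, 7:F, 8:F. ✗
6: no successors, so □◇(¬(p → ¬q) ∧ ¬p) holds vacuously. ✓
7: successors {1, 4, 6}; ◇(¬(p → ¬q) ∧ ¬p) there: 1:F, 4:F, 6:F. ✗
8: successors {2, 6}; ◇(¬(p → ¬q) ∧ ¬p) there: 2:F, 6:F. ✗
— 1 world.

2 and 1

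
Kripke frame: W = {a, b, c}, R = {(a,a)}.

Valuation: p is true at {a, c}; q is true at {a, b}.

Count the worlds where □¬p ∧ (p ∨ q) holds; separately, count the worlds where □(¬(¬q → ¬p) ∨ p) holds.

2 and 3

For □¬p ∧ (p ∨ q):
a: □¬p is F, p ∨ q is T. ✗
b: □¬p is T, p ∨ q is T. ✓
c: □¬p is T, p ∨ q is T. ✓
— 2 worlds.
For □(¬(¬q → ¬p) ∨ p):
a: successors {a}; ¬(¬q → ¬p) ∨ p there: a:T. ✓
b: no successors, so □(¬(¬q → ¬p) ∨ p) holds vacuously. ✓
c: no successors, so □(¬(¬q → ¬p) ∨ p) holds vacuously. ✓
— 3 worlds.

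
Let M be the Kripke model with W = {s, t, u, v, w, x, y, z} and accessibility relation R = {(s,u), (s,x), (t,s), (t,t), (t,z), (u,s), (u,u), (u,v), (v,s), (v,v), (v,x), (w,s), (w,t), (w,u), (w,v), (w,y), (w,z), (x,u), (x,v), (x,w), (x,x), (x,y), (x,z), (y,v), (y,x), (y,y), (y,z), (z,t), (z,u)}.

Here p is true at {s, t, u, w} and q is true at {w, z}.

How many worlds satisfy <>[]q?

0

s: successors {u, x}; []q there: u:F, x:F. ✗
t: successors {s, t, z}; []q there: s:F, t:F, z:F. ✗
u: successors {s, u, v}; []q there: s:F, u:F, v:F. ✗
v: successors {s, v, x}; []q there: s:F, v:F, x:F. ✗
w: successors {s, t, u, v, y, z}; []q there: s:F, t:F, u:F, v:F, y:F, z:F. ✗
x: successors {u, v, w, x, y, z}; []q there: u:F, v:F, w:F, x:F, y:F, z:F. ✗
y: successors {v, x, y, z}; []q there: v:F, x:F, y:F, z:F. ✗
z: successors {t, u}; []q there: t:F, u:F. ✗
Satisfying worlds: ∅.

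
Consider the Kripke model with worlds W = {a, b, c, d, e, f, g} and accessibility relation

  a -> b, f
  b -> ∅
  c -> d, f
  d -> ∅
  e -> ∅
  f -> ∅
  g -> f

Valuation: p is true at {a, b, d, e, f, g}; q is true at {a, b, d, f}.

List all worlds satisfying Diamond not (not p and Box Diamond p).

{a, c, g}

a: successors {b, f}; not (not p and Box Diamond p) there: b:T, f:T. ✓
b: no successors, so Diamond not (not p and Box Diamond p) fails. ✗
c: successors {d, f}; not (not p and Box Diamond p) there: d:T, f:T. ✓
d: no successors, so Diamond not (not p and Box Diamond p) fails. ✗
e: no successors, so Diamond not (not p and Box Diamond p) fails. ✗
f: no successors, so Diamond not (not p and Box Diamond p) fails. ✗
g: successors {f}; not (not p and Box Diamond p) there: f:T. ✓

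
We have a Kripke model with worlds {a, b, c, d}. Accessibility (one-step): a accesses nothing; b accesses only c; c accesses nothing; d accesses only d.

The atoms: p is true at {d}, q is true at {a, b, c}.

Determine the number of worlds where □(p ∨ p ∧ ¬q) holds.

3

a: no successors, so □(p ∨ p ∧ ¬q) holds vacuously. ✓
b: successors {c}; p ∨ p ∧ ¬q there: c:F. ✗
c: no successors, so □(p ∨ p ∧ ¬q) holds vacuously. ✓
d: successors {d}; p ∨ p ∧ ¬q there: d:T. ✓
Satisfying worlds: {a, c, d}.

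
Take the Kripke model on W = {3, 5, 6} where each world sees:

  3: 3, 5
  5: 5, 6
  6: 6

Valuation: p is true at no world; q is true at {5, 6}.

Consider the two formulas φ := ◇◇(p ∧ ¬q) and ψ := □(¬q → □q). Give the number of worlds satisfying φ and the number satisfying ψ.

For ◇◇(p ∧ ¬q):
3: successors {3, 5}; ◇(p ∧ ¬q) there: 3:F, 5:F. ✗
5: successors {5, 6}; ◇(p ∧ ¬q) there: 5:F, 6:F. ✗
6: successors {6}; ◇(p ∧ ¬q) there: 6:F. ✗
— 0 worlds.
For □(¬q → □q):
3: successors {3, 5}; ¬q → □q there: 3:F, 5:T. ✗
5: successors {5, 6}; ¬q → □q there: 5:T, 6:T. ✓
6: successors {6}; ¬q → □q there: 6:T. ✓
— 2 worlds.

0 and 2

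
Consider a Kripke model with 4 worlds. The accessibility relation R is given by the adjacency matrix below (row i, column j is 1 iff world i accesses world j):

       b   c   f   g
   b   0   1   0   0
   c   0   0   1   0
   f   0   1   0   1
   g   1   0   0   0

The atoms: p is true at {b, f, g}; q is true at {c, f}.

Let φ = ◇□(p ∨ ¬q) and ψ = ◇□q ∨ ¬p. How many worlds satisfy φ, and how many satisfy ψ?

2 and 4

For ◇□(p ∨ ¬q):
b: successors {c}; □(p ∨ ¬q) there: c:T. ✓
c: successors {f}; □(p ∨ ¬q) there: f:F. ✗
f: successors {c, g}; □(p ∨ ¬q) there: c:T, g:T. ✓
g: successors {b}; □(p ∨ ¬q) there: b:F. ✗
— 2 worlds.
For ◇□q ∨ ¬p:
b: ◇□q is T, ¬p is F. ✓
c: ◇□q is F, ¬p is T. ✓
f: ◇□q is T, ¬p is F. ✓
g: ◇□q is T, ¬p is F. ✓
— 4 worlds.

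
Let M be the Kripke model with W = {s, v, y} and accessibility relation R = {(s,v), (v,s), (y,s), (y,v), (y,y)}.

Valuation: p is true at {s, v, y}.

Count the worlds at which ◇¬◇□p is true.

s: successors {v}; ¬◇□p there: v:F. ✗
v: successors {s}; ¬◇□p there: s:F. ✗
y: successors {s, v, y}; ¬◇□p there: s:F, v:F, y:F. ✗
Satisfying worlds: ∅.

0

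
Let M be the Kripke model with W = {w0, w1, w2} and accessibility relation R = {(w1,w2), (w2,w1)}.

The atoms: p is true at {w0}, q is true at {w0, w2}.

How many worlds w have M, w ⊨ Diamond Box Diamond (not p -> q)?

w0: no successors, so Diamond Box Diamond (not p -> q) fails. ✗
w1: successors {w2}; Box Diamond (not p -> q) there: w2:T. ✓
w2: successors {w1}; Box Diamond (not p -> q) there: w1:F. ✗
Satisfying worlds: {w1}.

1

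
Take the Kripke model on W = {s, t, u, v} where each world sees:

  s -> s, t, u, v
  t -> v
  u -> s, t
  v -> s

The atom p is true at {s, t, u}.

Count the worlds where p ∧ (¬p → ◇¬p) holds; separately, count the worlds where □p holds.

3 and 2

For p ∧ (¬p → ◇¬p):
s: p is T, ¬p → ◇¬p is T. ✓
t: p is T, ¬p → ◇¬p is T. ✓
u: p is T, ¬p → ◇¬p is T. ✓
v: p is F, ¬p → ◇¬p is F. ✗
— 3 worlds.
For □p:
s: successors {s, t, u, v}; p there: s:T, t:T, u:T, v:F. ✗
t: successors {v}; p there: v:F. ✗
u: successors {s, t}; p there: s:T, t:T. ✓
v: successors {s}; p there: s:T. ✓
— 2 worlds.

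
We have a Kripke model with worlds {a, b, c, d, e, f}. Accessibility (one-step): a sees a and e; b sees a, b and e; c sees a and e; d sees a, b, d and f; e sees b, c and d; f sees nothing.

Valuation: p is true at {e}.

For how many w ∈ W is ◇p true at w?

3

a: successors {a, e}; p there: a:F, e:T. ✓
b: successors {a, b, e}; p there: a:F, b:F, e:T. ✓
c: successors {a, e}; p there: a:F, e:T. ✓
d: successors {a, b, d, f}; p there: a:F, b:F, d:F, f:F. ✗
e: successors {b, c, d}; p there: b:F, c:F, d:F. ✗
f: no successors, so ◇p fails. ✗
Satisfying worlds: {a, b, c}.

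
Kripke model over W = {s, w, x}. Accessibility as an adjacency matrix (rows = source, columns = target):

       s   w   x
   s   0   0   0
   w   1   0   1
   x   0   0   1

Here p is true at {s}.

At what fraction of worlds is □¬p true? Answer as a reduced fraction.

s: no successors, so □¬p holds vacuously. ✓
w: successors {s, x}; ¬p there: s:F, x:T. ✗
x: successors {x}; ¬p there: x:T. ✓
That's 2 of 3 worlds, so 2/3.

2/3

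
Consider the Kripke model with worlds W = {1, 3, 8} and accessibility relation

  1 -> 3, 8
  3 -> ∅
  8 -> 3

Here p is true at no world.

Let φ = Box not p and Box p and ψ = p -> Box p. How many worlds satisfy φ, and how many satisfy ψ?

For Box not p and Box p:
1: Box not p is T, Box p is F. ✗
3: Box not p is T, Box p is T. ✓
8: Box not p is T, Box p is F. ✗
— 1 world.
For p -> Box p:
1: p is F, Box p is F. ✓
3: p is F, Box p is T. ✓
8: p is F, Box p is F. ✓
— 3 worlds.

1 and 3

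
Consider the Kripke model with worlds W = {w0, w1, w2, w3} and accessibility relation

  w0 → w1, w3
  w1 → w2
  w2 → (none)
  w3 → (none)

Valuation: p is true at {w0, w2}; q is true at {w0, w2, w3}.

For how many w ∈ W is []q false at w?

1

w0: successors {w1, w3}; q there: w1:F, w3:T. ✗
w1: successors {w2}; q there: w2:T. ✓
w2: no successors, so []q holds vacuously. ✓
w3: no successors, so []q holds vacuously. ✓
Satisfying worlds: {w1, w2, w3}.
So []q fails at the other 1 world.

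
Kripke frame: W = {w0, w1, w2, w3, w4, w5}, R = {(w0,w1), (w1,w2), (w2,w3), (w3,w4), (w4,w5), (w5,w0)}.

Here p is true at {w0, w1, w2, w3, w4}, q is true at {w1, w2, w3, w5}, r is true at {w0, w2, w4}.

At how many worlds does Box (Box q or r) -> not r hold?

w0: Box (Box q or r) is T, not r is F. ✗
w1: Box (Box q or r) is T, not r is T. ✓
w2: Box (Box q or r) is F, not r is F. ✓
w3: Box (Box q or r) is T, not r is T. ✓
w4: Box (Box q or r) is F, not r is F. ✓
w5: Box (Box q or r) is T, not r is T. ✓
Satisfying worlds: {w1, w2, w3, w4, w5}.

5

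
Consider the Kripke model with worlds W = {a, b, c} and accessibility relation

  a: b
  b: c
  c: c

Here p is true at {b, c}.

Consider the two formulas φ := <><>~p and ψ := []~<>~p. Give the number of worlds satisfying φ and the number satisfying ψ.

0 and 3

For <><>~p:
a: successors {b}; <>~p there: b:F. ✗
b: successors {c}; <>~p there: c:F. ✗
c: successors {c}; <>~p there: c:F. ✗
— 0 worlds.
For []~<>~p:
a: successors {b}; ~<>~p there: b:T. ✓
b: successors {c}; ~<>~p there: c:T. ✓
c: successors {c}; ~<>~p there: c:T. ✓
— 3 worlds.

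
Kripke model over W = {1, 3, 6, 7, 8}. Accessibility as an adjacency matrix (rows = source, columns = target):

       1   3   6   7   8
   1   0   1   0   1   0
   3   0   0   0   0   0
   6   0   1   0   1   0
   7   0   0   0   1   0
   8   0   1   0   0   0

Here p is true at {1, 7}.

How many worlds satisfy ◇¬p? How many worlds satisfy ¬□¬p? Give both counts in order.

For ◇¬p:
1: successors {3, 7}; ¬p there: 3:T, 7:F. ✓
3: no successors, so ◇¬p fails. ✗
6: successors {3, 7}; ¬p there: 3:T, 7:F. ✓
7: successors {7}; ¬p there: 7:F. ✗
8: successors {3}; ¬p there: 3:T. ✓
— 3 worlds.
For ¬□¬p:
1: □¬p is F. ✓
3: □¬p is T. ✗
6: □¬p is F. ✓
7: □¬p is F. ✓
8: □¬p is T. ✗
— 3 worlds.

3 and 3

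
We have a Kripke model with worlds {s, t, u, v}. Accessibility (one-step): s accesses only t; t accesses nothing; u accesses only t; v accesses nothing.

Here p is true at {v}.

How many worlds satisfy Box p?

2

s: successors {t}; p there: t:F. ✗
t: no successors, so Box p holds vacuously. ✓
u: successors {t}; p there: t:F. ✗
v: no successors, so Box p holds vacuously. ✓
Satisfying worlds: {t, v}.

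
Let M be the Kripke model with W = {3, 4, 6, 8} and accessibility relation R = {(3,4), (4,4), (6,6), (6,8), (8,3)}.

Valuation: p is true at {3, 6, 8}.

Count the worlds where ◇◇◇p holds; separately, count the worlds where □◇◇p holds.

1 and 0

For ◇◇◇p:
3: successors {4}; ◇◇p there: 4:F. ✗
4: successors {4}; ◇◇p there: 4:F. ✗
6: successors {6, 8}; ◇◇p there: 6:T, 8:F. ✓
8: successors {3}; ◇◇p there: 3:F. ✗
— 1 world.
For □◇◇p:
3: successors {4}; ◇◇p there: 4:F. ✗
4: successors {4}; ◇◇p there: 4:F. ✗
6: successors {6, 8}; ◇◇p there: 6:T, 8:F. ✗
8: successors {3}; ◇◇p there: 3:F. ✗
— 0 worlds.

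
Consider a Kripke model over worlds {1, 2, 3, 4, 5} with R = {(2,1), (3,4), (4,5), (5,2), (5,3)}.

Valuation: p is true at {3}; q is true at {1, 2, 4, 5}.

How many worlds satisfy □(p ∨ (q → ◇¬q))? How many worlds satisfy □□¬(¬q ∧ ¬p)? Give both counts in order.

2 and 5

For □(p ∨ (q → ◇¬q)):
1: no successors, so □(p ∨ (q → ◇¬q)) holds vacuously. ✓
2: successors {1}; p ∨ (q → ◇¬q) there: 1:F. ✗
3: successors {4}; p ∨ (q → ◇¬q) there: 4:F. ✗
4: successors {5}; p ∨ (q → ◇¬q) there: 5:T. ✓
5: successors {2, 3}; p ∨ (q → ◇¬q) there: 2:F, 3:T. ✗
— 2 worlds.
For □□¬(¬q ∧ ¬p):
1: no successors, so □□¬(¬q ∧ ¬p) holds vacuously. ✓
2: successors {1}; □¬(¬q ∧ ¬p) there: 1:T. ✓
3: successors {4}; □¬(¬q ∧ ¬p) there: 4:T. ✓
4: successors {5}; □¬(¬q ∧ ¬p) there: 5:T. ✓
5: successors {2, 3}; □¬(¬q ∧ ¬p) there: 2:T, 3:T. ✓
— 5 worlds.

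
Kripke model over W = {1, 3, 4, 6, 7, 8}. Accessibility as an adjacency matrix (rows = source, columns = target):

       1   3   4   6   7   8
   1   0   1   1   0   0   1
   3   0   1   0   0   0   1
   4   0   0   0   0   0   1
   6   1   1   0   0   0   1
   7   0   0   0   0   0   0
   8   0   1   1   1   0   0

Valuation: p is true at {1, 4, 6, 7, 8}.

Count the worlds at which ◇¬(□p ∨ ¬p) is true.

1: successors {3, 4, 8}; ¬(□p ∨ ¬p) there: 3:F, 4:F, 8:T. ✓
3: successors {3, 8}; ¬(□p ∨ ¬p) there: 3:F, 8:T. ✓
4: successors {8}; ¬(□p ∨ ¬p) there: 8:T. ✓
6: successors {1, 3, 8}; ¬(□p ∨ ¬p) there: 1:T, 3:F, 8:T. ✓
7: no successors, so ◇¬(□p ∨ ¬p) fails. ✗
8: successors {3, 4, 6}; ¬(□p ∨ ¬p) there: 3:F, 4:F, 6:T. ✓
Satisfying worlds: {1, 3, 4, 6, 8}.

5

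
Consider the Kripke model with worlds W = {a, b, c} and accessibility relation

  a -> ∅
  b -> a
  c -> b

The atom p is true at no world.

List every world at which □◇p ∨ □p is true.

a: □◇p is T, □p is T. ✓
b: □◇p is F, □p is F. ✗
c: □◇p is F, □p is F. ✗

{a}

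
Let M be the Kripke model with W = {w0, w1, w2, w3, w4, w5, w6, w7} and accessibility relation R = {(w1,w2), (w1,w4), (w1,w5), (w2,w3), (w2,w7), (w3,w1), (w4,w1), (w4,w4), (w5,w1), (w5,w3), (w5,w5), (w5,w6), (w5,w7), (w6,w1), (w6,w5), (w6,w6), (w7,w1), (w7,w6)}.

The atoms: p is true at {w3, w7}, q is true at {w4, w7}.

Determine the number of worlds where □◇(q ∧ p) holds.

1

w0: no successors, so □◇(q ∧ p) holds vacuously. ✓
w1: successors {w2, w4, w5}; ◇(q ∧ p) there: w2:T, w4:F, w5:T. ✗
w2: successors {w3, w7}; ◇(q ∧ p) there: w3:F, w7:F. ✗
w3: successors {w1}; ◇(q ∧ p) there: w1:F. ✗
w4: successors {w1, w4}; ◇(q ∧ p) there: w1:F, w4:F. ✗
w5: successors {w1, w3, w5, w6, w7}; ◇(q ∧ p) there: w1:F, w3:F, w5:T, w6:F, w7:F. ✗
w6: successors {w1, w5, w6}; ◇(q ∧ p) there: w1:F, w5:T, w6:F. ✗
w7: successors {w1, w6}; ◇(q ∧ p) there: w1:F, w6:F. ✗
Satisfying worlds: {w0}.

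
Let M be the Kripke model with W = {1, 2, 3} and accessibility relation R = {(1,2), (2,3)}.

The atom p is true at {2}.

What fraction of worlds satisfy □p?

2/3

1: successors {2}; p there: 2:T. ✓
2: successors {3}; p there: 3:F. ✗
3: no successors, so □p holds vacuously. ✓
That's 2 of 3 worlds, so 2/3.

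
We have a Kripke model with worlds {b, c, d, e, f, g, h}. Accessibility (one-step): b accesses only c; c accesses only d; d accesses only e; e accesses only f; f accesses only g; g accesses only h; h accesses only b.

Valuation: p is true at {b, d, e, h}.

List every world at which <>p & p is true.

{d, h}

b: <>p is F, p is T. ✗
c: <>p is T, p is F. ✗
d: <>p is T, p is T. ✓
e: <>p is F, p is T. ✗
f: <>p is F, p is F. ✗
g: <>p is T, p is F. ✗
h: <>p is T, p is T. ✓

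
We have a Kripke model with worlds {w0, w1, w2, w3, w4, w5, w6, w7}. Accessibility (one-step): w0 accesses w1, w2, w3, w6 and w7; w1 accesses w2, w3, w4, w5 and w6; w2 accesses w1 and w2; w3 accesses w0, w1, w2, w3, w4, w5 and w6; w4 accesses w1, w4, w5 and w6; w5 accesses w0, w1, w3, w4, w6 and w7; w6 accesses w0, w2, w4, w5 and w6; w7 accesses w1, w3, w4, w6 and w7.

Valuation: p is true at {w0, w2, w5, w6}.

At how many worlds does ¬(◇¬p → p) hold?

w0: ◇¬p → p is T. ✗
w1: ◇¬p → p is F. ✓
w2: ◇¬p → p is T. ✗
w3: ◇¬p → p is F. ✓
w4: ◇¬p → p is F. ✓
w5: ◇¬p → p is T. ✗
w6: ◇¬p → p is T. ✗
w7: ◇¬p → p is F. ✓
Satisfying worlds: {w1, w3, w4, w7}.

4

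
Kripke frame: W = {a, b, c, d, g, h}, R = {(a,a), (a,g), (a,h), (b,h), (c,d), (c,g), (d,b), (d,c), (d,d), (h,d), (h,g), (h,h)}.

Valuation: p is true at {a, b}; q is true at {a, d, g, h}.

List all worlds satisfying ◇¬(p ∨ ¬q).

a: successors {a, g, h}; ¬(p ∨ ¬q) there: a:F, g:T, h:T. ✓
b: successors {h}; ¬(p ∨ ¬q) there: h:T. ✓
c: successors {d, g}; ¬(p ∨ ¬q) there: d:T, g:T. ✓
d: successors {b, c, d}; ¬(p ∨ ¬q) there: b:F, c:F, d:T. ✓
g: no successors, so ◇¬(p ∨ ¬q) fails. ✗
h: successors {d, g, h}; ¬(p ∨ ¬q) there: d:T, g:T, h:T. ✓

{a, b, c, d, h}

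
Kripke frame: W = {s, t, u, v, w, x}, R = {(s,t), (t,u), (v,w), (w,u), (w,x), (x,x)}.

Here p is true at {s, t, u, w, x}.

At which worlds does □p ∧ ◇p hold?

s: □p is T, ◇p is T. ✓
t: □p is T, ◇p is T. ✓
u: □p is T, ◇p is F. ✗
v: □p is T, ◇p is T. ✓
w: □p is T, ◇p is T. ✓
x: □p is T, ◇p is T. ✓

{s, t, v, w, x}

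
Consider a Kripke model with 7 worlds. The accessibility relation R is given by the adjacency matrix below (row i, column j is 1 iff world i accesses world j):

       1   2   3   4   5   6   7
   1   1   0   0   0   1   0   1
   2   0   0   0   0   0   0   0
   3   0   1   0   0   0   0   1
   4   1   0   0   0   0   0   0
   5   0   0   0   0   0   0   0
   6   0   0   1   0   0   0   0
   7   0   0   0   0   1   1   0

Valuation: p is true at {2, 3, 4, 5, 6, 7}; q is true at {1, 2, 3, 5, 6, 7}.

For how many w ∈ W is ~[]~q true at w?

1: []~q is F. ✓
2: []~q is T. ✗
3: []~q is F. ✓
4: []~q is F. ✓
5: []~q is T. ✗
6: []~q is F. ✓
7: []~q is F. ✓
Satisfying worlds: {1, 3, 4, 6, 7}.

5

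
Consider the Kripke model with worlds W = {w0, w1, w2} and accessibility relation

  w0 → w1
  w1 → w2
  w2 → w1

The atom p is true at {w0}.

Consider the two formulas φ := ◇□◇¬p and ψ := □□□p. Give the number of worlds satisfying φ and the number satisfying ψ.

3 and 0

For ◇□◇¬p:
w0: successors {w1}; □◇¬p there: w1:T. ✓
w1: successors {w2}; □◇¬p there: w2:T. ✓
w2: successors {w1}; □◇¬p there: w1:T. ✓
— 3 worlds.
For □□□p:
w0: successors {w1}; □□p there: w1:F. ✗
w1: successors {w2}; □□p there: w2:F. ✗
w2: successors {w1}; □□p there: w1:F. ✗
— 0 worlds.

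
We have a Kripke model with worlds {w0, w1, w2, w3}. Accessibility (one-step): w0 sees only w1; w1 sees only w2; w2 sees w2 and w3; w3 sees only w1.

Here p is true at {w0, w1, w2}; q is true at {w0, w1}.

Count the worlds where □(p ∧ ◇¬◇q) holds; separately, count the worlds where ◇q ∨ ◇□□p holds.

3 and 3

For □(p ∧ ◇¬◇q):
w0: successors {w1}; p ∧ ◇¬◇q there: w1:T. ✓
w1: successors {w2}; p ∧ ◇¬◇q there: w2:T. ✓
w2: successors {w2, w3}; p ∧ ◇¬◇q there: w2:T, w3:F. ✗
w3: successors {w1}; p ∧ ◇¬◇q there: w1:T. ✓
— 3 worlds.
For ◇q ∨ ◇□□p:
w0: ◇q is T, ◇□□p is F. ✓
w1: ◇q is F, ◇□□p is F. ✗
w2: ◇q is F, ◇□□p is T. ✓
w3: ◇q is T, ◇□□p is F. ✓
— 3 worlds.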